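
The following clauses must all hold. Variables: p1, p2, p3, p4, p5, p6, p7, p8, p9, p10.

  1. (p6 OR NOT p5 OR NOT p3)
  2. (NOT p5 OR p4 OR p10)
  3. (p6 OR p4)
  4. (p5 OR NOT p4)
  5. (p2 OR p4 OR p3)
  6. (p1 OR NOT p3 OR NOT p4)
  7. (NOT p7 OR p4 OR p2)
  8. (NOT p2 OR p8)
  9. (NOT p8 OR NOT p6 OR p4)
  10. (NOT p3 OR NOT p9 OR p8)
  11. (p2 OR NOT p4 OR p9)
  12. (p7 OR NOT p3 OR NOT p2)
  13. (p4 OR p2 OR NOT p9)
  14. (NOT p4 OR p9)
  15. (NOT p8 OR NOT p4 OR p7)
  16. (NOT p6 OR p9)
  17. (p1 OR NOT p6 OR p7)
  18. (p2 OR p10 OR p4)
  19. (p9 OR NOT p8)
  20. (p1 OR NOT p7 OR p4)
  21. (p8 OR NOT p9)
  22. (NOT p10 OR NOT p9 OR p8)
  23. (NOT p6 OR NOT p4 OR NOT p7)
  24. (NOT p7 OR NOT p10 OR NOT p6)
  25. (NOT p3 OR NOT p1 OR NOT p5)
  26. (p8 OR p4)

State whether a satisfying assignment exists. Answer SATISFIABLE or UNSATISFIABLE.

Branch on p1: take p1 = True.
For the remaining variables, p2 = False, p3 = False, p4 = True, p5 = True, p6 = False, p7 = True, p8 = True, p9 = True, p10 = False works.
So p1=T, p2=F, p3=F, p4=T, p5=T, p6=F, p7=T, p8=T, p9=T, p10=F is a satisfying assignment.

SATISFIABLE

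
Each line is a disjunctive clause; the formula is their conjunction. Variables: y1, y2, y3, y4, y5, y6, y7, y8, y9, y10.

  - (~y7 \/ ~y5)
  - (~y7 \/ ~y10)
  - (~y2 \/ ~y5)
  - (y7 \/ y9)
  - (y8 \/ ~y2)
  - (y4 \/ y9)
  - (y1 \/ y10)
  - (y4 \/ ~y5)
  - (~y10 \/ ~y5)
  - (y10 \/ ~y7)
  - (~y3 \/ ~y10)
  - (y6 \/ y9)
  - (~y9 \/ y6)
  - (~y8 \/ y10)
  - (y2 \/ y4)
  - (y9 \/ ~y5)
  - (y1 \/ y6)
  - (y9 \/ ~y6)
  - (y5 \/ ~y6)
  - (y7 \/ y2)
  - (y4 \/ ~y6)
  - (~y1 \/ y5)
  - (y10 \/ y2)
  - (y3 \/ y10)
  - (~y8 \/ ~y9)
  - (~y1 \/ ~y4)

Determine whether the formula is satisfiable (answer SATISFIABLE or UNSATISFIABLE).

y10 = True:
  propagation gives y7=False, y9=True, y5=False, y3=False; an empty clause results — contradiction.
y10 = False:
  propagation gives y1=True, y7=False, y9=True, y6=True; an empty clause results — contradiction.
Every branch closes, so no satisfying assignment exists.

UNSATISFIABLE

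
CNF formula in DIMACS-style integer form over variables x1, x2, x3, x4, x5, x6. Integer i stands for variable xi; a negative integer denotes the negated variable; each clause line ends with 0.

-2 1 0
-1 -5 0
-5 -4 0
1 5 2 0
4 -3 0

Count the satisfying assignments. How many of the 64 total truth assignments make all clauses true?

Split on x1, then x5.
  x1=T, x5=T: a clause becomes empty — 0.
  x1=T, x5=F: x2, x6 free; 3 ways for (x3,x4) × 2^2 = 12.
  x1=F, x5=T: remaining (x2,x3,x4,x6) ∈ {(F,F,F,F); (F,F,F,T)} — 2.
  x1=F, x5=F: a clause becomes empty — 0.
Total: 0 + 12 + 2 + 0 = 14.

14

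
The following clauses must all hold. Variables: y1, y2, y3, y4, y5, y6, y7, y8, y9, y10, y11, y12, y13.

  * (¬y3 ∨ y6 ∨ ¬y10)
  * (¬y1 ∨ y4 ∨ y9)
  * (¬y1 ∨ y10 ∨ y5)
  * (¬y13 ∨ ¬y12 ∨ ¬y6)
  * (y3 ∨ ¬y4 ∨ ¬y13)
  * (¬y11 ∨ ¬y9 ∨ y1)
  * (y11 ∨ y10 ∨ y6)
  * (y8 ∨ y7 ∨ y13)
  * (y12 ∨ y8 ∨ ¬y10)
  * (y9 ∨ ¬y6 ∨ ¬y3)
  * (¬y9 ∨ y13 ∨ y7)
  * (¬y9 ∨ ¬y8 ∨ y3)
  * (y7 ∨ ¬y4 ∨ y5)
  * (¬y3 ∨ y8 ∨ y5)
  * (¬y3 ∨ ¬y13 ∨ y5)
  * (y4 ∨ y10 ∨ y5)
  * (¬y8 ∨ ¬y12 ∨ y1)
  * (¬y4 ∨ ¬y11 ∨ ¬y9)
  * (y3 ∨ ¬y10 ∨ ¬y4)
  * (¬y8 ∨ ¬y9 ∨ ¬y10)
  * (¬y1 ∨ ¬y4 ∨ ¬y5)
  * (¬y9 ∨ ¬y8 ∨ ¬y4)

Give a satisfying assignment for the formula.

y1=1, y2=1, y3=0, y4=0, y5=0, y6=0, y7=1, y8=0, y9=1, y10=1, y11=0, y12=1, y13=1

y7 occurs only positively in the remaining clauses — set y7 = True.
Set y1 = True and propagate.
Branch on y3: take y3 = False.
For the remaining variables, y2 = True, y4 = False, y5 = False, y6 = False, y8 = False, y9 = True, y10 = True, y11 = False, y12 = True, y13 = True works.
Every clause has at least one true literal under this assignment.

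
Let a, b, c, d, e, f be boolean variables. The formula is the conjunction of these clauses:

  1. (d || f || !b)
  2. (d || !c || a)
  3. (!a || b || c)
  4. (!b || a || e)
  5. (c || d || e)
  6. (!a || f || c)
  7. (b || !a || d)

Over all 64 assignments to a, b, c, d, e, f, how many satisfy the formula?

28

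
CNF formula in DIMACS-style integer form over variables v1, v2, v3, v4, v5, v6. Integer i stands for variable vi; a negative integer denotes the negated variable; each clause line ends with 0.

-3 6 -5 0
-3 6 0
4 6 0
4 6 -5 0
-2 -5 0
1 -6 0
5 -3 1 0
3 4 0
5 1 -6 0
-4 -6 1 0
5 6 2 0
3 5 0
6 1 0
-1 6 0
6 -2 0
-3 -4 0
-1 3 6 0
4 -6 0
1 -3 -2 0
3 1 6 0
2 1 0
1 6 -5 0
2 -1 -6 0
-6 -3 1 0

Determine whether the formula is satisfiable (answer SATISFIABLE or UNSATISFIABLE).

UNSATISFIABLE

v6 = True:
  propagation gives v1=True, v4=True, v3=False, v5=True; an empty clause results — contradiction.
v6 = False:
  propagation gives v3=False, v4=True, v5=True, v2=False; an empty clause results — contradiction.
Every branch closes, so no satisfying assignment exists.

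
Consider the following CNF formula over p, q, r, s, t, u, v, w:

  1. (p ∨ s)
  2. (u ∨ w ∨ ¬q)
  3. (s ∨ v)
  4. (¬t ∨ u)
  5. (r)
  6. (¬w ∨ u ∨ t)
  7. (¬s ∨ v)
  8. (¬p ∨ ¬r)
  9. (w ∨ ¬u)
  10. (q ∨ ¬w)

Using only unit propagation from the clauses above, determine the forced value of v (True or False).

Unit clause (r) sets r = True.
(¬p ∨ ¬r) with r = True leaves only ¬p, so p = False.
From (s ∨ p) and p = False: s = True.
(¬s ∨ v) with s = True leaves only v, so v = True.

True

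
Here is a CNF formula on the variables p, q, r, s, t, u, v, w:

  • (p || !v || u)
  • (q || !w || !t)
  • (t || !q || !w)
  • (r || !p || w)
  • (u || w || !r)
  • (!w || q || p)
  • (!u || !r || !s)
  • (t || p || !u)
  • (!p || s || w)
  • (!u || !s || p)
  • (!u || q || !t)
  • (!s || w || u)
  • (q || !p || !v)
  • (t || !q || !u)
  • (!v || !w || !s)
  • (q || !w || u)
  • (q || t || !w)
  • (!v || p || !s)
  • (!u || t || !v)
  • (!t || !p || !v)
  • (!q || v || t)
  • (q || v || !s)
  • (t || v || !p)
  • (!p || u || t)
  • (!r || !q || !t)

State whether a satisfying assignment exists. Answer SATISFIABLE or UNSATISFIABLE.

SATISFIABLE

Set p = False and propagate.
Set q = True and propagate.
For the remaining variables, r = False, s = False, t = True, u = True, v = False, w = True works.
So p = False, q = True, r = False, s = False, t = True, u = True, v = False, w = True is a satisfying assignment.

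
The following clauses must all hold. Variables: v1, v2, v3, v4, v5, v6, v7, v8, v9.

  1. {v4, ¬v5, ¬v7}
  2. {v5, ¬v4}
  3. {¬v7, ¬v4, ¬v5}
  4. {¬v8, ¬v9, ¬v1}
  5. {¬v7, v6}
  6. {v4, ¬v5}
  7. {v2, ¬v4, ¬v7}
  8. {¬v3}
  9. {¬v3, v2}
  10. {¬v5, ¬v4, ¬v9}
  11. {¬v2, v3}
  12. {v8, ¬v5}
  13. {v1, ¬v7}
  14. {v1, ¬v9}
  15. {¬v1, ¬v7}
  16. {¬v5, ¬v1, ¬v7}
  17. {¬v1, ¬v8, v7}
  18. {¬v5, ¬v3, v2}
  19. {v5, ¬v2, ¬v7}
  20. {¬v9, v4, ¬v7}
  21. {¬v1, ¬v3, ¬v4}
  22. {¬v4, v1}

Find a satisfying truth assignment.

v1=T  v2=F  v3=F  v4=F  v5=F  v6=F  v7=F  v8=F  v9=T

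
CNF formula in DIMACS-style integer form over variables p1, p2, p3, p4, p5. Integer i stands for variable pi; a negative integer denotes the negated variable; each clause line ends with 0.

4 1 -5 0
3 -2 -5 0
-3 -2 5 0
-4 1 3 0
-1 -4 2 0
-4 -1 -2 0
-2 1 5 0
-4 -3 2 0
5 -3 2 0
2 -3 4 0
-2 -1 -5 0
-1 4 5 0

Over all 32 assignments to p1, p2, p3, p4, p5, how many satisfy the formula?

3

Satisfying assignments:
  p1=0 p2=0 p3=0 p4=0 p5=0
  p1=0 p2=1 p3=1 p4=1 p5=1
  p1=1 p2=0 p3=0 p4=0 p5=1
That's 3 in total.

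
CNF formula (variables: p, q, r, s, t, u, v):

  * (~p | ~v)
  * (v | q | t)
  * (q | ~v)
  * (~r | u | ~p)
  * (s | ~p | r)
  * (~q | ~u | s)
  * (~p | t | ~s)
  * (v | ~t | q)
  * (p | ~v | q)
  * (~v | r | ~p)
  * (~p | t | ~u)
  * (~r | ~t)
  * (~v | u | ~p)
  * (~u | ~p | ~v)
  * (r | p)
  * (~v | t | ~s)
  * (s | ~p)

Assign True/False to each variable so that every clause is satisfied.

Try p = False.
  then r is forced to True.
  then t is forced to False.
Branch on q: take q = True.
The remaining clauses are satisfied by s = False, u = False, v = True.

p=F  q=T  r=T  s=F  t=F  u=F  v=T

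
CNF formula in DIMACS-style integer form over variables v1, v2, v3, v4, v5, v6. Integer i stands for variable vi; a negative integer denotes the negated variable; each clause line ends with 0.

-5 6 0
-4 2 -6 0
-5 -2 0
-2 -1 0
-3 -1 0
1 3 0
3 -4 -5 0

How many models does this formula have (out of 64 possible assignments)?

12

Case analysis on v1 and v2:
  v1=T, v2=T: a clause becomes empty — 0.
  v1=T, v2=F: remaining (v3,v4,v5,v6) ∈ {(F,F,F,F); (F,F,F,T); (F,F,T,T); (F,T,F,F)} — 4.
  v1=F, v2=T: remaining (v3,v4,v5,v6) ∈ {(T,F,F,F); (T,F,F,T); (T,T,F,F); (T,T,F,T)} — 4.
  v1=F, v2=F: remaining (v3,v4,v5,v6) ∈ {(T,F,F,F); (T,F,F,T); (T,F,T,T); (T,T,F,F)} — 4.
Total: 0 + 4 + 4 + 4 = 12.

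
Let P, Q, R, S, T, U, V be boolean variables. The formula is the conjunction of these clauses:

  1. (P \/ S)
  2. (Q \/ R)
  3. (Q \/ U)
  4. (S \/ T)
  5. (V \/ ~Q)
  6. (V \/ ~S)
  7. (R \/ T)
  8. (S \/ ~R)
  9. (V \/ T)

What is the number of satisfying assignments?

18

Case analysis on S and Q:
  S=T, Q=T: P, U free; 3 ways for (R,T,V) × 2^2 = 12.
  S=T, Q=F: remaining (P,R,T,U,V) ∈ {(F,T,F,T,T); (F,T,T,T,T); (T,T,F,T,T); (T,T,T,T,T)} — 4.
  S=F, Q=T: remaining (P,R,T,U,V) ∈ {(T,F,T,F,T); (T,F,T,T,T)} — 2.
  S=F, Q=F: a clause becomes empty — 0.
Total: 12 + 4 + 2 + 0 = 18.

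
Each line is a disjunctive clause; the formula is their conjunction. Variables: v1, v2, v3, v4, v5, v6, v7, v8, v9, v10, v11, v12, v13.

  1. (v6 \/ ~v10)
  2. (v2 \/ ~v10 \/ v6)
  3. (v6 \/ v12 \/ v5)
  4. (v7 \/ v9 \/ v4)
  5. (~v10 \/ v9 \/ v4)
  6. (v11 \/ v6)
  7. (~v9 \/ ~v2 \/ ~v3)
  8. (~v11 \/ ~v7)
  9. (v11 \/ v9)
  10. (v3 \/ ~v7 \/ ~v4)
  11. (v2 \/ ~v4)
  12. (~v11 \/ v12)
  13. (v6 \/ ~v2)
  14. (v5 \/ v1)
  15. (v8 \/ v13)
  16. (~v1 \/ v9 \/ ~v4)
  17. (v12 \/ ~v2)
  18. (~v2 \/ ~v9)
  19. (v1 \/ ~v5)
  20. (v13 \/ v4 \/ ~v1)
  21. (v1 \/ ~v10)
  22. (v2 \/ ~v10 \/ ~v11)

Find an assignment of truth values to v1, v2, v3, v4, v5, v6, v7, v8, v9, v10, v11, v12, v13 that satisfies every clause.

Pure literal: v8 appears only positively; assign v8 = True.
Pure literal: v10 appears only negated; assign v10 = False.
Try v1 = True.
The remaining clauses are satisfied by v2 = False, v3 = True, v4 = False, v5 = False, v6 = False, v7 = False, v9 = True, v11 = True, v12 = True, v13 = True.

v1=1, v2=0, v3=1, v4=0, v5=0, v6=0, v7=0, v8=1, v9=1, v10=0, v11=1, v12=1, v13=1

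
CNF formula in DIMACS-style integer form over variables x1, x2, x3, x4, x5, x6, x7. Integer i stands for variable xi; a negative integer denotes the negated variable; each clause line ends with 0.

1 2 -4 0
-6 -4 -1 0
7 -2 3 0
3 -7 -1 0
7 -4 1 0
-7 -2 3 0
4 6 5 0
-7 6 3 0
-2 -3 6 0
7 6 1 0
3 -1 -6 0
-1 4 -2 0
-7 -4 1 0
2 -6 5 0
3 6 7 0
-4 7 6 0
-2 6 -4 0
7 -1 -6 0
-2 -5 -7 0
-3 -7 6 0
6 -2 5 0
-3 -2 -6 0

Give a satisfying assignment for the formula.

x1=False, x2=False, x3=True, x4=False, x5=True, x6=True, x7=True

Check each clause:
  1. (x1 | ~x4 | x2) — ~x4 is true.
  2. (~x6 | ~x1 | ~x4) — ~x4 is true.
  3. (~x2 | x3 | x7) — x3 is true.
  4. (x3 | ~x7 | ~x1) — x3 is true.
  5. (~x4 | x1 | x7) — ~x4 is true.
  6. (~x2 | ~x7 | x3) — x3 is true.
  7. (x5 | x6 | x4) — x5 is true.
  8. (x6 | x3 | ~x7) — x3 is true.
  9. (~x2 | ~x3 | x6) — x6 is true.
  10. (x1 | x7 | x6) — x6 is true.
  11. (x3 | ~x6 | ~x1) — x3 is true.
  12. (~x2 | ~x1 | x4) — ~x1 is true.
  13. (~x7 | x1 | ~x4) — ~x4 is true.
  14. (x5 | ~x6 | x2) — x5 is true.
  15. (x3 | x7 | x6) — x3 is true.
  16. (x6 | ~x4 | x7) — ~x4 is true.
  17. (~x4 | ~x2 | x6) — ~x4 is true.
  18. (x7 | ~x1 | ~x6) — ~x1 is true.
  19. (~x7 | ~x5 | ~x2) — ~x2 is true.
  20. (x6 | ~x3 | ~x7) — x6 is true.
  21. (~x2 | x5 | x6) — x5 is true.
  22. (~x2 | ~x3 | ~x6) — ~x2 is true.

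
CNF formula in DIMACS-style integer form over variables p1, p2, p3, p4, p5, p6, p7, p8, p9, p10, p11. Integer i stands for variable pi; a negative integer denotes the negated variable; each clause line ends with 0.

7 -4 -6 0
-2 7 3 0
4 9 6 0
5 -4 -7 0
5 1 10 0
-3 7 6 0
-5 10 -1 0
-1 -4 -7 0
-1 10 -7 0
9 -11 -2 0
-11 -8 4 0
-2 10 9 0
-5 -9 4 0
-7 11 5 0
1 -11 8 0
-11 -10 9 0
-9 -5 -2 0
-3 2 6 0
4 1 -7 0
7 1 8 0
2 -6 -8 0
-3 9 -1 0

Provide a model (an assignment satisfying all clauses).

Set p1 = True and propagate.
The remaining clauses are satisfied by p2 = False, p3 = False, p4 = True, p5 = True, p6 = False, p7 = False, p8 = False, p9 = False, p10 = True, p11 = False.

p1 = True, p2 = False, p3 = False, p4 = True, p5 = True, p6 = False, p7 = False, p8 = False, p9 = False, p10 = True, p11 = False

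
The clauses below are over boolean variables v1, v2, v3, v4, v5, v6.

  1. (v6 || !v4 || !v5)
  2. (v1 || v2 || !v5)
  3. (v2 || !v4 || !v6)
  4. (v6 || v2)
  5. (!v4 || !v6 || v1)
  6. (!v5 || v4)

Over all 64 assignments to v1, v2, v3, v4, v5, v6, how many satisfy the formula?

20

Case analysis on v4 and v6:
  v4=1, v6=1: remaining (v1,v2,v3,v5) ∈ {(1,1,0,0); (1,1,0,1); (1,1,1,0); (1,1,1,1)} — 4.
  v4=1, v6=0: remaining (v1,v2,v3,v5) ∈ {(0,1,0,0); (0,1,1,0); (1,1,0,0); (1,1,1,0)} — 4.
  v4=0, v6=1: forces v5=0; v1, v2, v3 free → 2^3 = 8.
  v4=0, v6=0: remaining (v1,v2,v3,v5) ∈ {(0,1,0,0); (0,1,1,0); (1,1,0,0); (1,1,1,0)} — 4.
Total: 4 + 4 + 8 + 4 = 20.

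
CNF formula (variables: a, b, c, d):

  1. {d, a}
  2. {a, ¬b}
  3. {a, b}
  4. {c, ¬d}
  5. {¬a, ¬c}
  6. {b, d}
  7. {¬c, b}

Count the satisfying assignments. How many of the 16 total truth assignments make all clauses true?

The models are:
  a=T b=T c=F d=F
That's 1 in total.

1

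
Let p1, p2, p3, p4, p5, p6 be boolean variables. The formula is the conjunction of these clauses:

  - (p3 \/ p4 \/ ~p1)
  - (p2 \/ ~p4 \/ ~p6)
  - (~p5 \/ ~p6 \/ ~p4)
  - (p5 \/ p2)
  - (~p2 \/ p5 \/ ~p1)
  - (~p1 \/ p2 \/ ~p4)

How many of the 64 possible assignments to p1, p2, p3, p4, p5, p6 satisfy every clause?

Split on p2, then p4.
  p2=T, p4=T: p3 free; 4 ways for (p1,p5,p6) × 2^1 = 8.
  p2=T, p4=F: p6 free; 5 ways for (p1,p3,p5) × 2^1 = 10.
  p2=F, p4=T: remaining (p1,p3,p5,p6) ∈ {(F,F,T,F); (F,T,T,F)} — 2.
  p2=F, p4=F: p6 free; 3 ways for (p1,p3,p5) × 2^1 = 6.
Total: 8 + 10 + 2 + 6 = 26.

26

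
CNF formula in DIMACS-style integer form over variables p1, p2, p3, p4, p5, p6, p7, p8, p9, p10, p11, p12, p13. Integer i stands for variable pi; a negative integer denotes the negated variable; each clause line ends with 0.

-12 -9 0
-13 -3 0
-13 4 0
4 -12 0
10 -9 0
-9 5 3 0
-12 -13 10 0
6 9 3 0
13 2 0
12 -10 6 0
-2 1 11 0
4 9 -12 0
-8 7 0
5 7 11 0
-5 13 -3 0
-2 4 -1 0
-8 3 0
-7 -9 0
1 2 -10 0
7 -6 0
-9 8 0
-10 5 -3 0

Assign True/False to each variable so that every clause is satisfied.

p1=True, p2=True, p3=False, p4=True, p5=False, p6=True, p7=True, p8=False, p9=False, p10=False, p11=False, p12=False, p13=False

Check each clause:
  1. (~p9 | ~p12) — ~p12 is true.
  2. (~p13 | ~p3) — ~p13 is true.
  3. (~p13 | p4) — ~p13 is true.
  4. (~p12 | p4) — p4 is true.
  5. (~p9 | p10) — ~p9 is true.
  6. (p3 | ~p9 | p5) — ~p9 is true.
  7. (p10 | ~p13 | ~p12) — ~p13 is true.
  8. (p6 | p3 | p9) — p6 is true.
  9. (p2 | p13) — p2 is true.
  10. (~p10 | p6 | p12) — p6 is true.
  11. (p1 | ~p2 | p11) — p1 is true.
  12. (~p12 | p4 | p9) — ~p12 is true.
  13. (~p8 | p7) — ~p8 is true.
  14. (p5 | p7 | p11) — p7 is true.
  15. (~p3 | p13 | ~p5) — ~p5 is true.
  16. (~p2 | ~p1 | p4) — p4 is true.
  17. (p3 | ~p8) — ~p8 is true.
  18. (~p7 | ~p9) — ~p9 is true.
  19. (~p10 | p2 | p1) — p1 is true.
  20. (p7 | ~p6) — p7 is true.
  21. (p8 | ~p9) — ~p9 is true.
  22. (~p3 | ~p10 | p5) — ~p3 is true.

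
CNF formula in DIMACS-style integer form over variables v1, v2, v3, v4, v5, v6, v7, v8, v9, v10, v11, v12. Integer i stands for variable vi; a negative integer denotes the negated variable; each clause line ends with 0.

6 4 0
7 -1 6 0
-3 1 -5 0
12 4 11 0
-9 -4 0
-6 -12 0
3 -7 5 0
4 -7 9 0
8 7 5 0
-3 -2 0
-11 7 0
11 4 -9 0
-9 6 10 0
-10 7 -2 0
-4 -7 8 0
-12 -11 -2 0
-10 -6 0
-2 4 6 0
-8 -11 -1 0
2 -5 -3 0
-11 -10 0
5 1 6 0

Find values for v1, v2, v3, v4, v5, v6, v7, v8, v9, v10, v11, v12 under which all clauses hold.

v1=0  v2=1  v3=0  v4=1  v5=1  v6=1  v7=1  v8=1  v9=0  v10=0  v11=0  v12=0

Check each clause:
  1. (v4 OR v6) — v4 is true.
  2. (v7 OR NOT v1 OR v6) — v6 is true.
  3. (NOT v5 OR v1 OR NOT v3) — NOT v3 is true.
  4. (v11 OR v12 OR v4) — v4 is true.
  5. (NOT v9 OR NOT v4) — NOT v9 is true.
  6. (NOT v6 OR NOT v12) — NOT v12 is true.
  7. (v3 OR v5 OR NOT v7) — v5 is true.
  8. (v4 OR NOT v7 OR v9) — v4 is true.
  9. (v8 OR v7 OR v5) — v8 is true.
  10. (NOT v3 OR NOT v2) — NOT v3 is true.
  11. (v7 OR NOT v11) — NOT v11 is true.
  12. (v11 OR v4 OR NOT v9) — v4 is true.
  13. (v10 OR v6 OR NOT v9) — v6 is true.
  14. (NOT v10 OR NOT v2 OR v7) — NOT v10 is true.
  15. (v8 OR NOT v7 OR NOT v4) — v8 is true.
  16. (NOT v12 OR NOT v2 OR NOT v11) — NOT v12 is true.
  17. (NOT v6 OR NOT v10) — NOT v10 is true.
  18. (v6 OR NOT v2 OR v4) — v4 is true.
  19. (NOT v1 OR NOT v11 OR NOT v8) — NOT v11 is true.
  20. (v2 OR NOT v3 OR NOT v5) — v2 is true.
  21. (NOT v10 OR NOT v11) — NOT v11 is true.
  22. (v1 OR v5 OR v6) — v5 is true.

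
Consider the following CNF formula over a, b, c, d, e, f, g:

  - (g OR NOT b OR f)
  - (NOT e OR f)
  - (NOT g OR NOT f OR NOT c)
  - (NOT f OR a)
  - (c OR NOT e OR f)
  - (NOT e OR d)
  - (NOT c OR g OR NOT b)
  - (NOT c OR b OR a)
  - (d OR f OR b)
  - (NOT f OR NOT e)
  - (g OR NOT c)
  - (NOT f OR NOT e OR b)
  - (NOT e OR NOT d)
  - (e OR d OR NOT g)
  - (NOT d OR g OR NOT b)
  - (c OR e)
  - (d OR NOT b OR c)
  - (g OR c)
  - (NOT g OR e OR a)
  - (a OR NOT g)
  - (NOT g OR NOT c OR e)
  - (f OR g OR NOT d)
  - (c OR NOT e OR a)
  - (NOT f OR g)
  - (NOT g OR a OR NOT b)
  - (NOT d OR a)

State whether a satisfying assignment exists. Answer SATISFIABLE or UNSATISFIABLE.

UNSATISFIABLE

g = True:
  e = True:
    propagation gives f=True; an empty clause results — contradiction.
  e = False:
    propagation gives d=True, c=True; an empty clause results — contradiction.
g = False:
  propagation gives c=False; an empty clause results — contradiction.
Every branch closes, so no satisfying assignment exists.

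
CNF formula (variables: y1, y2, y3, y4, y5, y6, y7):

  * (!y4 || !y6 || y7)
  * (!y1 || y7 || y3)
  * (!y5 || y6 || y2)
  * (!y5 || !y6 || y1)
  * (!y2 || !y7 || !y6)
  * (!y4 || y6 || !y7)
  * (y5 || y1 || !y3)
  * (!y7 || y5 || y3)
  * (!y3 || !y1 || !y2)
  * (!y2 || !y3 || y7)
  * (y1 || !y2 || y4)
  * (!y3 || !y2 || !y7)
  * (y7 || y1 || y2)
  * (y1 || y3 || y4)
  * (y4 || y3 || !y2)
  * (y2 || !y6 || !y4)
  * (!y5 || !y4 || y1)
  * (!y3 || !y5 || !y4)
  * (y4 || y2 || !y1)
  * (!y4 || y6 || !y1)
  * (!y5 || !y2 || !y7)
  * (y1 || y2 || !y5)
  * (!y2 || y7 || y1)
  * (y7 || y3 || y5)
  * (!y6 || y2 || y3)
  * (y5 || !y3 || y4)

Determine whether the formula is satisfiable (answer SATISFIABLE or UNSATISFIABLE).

UNSATISFIABLE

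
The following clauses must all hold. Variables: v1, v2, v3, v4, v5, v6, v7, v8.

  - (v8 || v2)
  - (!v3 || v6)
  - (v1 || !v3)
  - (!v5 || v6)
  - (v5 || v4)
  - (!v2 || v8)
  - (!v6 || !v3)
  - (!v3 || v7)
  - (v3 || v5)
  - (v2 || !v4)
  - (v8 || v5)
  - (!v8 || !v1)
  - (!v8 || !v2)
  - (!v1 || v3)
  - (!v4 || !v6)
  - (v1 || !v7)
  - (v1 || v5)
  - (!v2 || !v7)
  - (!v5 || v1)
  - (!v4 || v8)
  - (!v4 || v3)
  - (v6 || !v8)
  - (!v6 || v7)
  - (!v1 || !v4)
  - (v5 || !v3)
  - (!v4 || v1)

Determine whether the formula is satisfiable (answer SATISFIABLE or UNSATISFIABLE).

UNSATISFIABLE

v1 = True:
  propagation gives v8=False, v2=True; an empty clause results — contradiction.
v1 = False:
  propagation gives v3=False, v5=True; an empty clause results — contradiction.
Every branch closes, so no satisfying assignment exists.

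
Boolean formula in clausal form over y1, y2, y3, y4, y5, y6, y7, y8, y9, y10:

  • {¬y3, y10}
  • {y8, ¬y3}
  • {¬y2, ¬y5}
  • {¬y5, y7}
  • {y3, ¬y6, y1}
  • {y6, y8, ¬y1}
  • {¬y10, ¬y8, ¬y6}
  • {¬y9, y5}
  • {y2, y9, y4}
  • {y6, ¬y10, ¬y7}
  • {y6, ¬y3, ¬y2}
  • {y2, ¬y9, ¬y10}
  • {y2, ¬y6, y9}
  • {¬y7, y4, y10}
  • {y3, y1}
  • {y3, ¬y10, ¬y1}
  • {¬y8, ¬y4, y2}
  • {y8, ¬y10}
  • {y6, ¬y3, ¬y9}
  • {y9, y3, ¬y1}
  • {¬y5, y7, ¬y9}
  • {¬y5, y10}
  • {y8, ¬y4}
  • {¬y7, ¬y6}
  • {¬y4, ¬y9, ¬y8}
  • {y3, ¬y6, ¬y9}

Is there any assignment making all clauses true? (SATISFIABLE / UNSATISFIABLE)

y3 = True:
  propagation gives y10=True, y8=True, y6=False, y7=False; an empty clause results — contradiction.
y3 = False:
  propagation gives y1=True, y10=False, y9=True, y5=True; an empty clause results — contradiction.
Every branch closes, so no satisfying assignment exists.

UNSATISFIABLE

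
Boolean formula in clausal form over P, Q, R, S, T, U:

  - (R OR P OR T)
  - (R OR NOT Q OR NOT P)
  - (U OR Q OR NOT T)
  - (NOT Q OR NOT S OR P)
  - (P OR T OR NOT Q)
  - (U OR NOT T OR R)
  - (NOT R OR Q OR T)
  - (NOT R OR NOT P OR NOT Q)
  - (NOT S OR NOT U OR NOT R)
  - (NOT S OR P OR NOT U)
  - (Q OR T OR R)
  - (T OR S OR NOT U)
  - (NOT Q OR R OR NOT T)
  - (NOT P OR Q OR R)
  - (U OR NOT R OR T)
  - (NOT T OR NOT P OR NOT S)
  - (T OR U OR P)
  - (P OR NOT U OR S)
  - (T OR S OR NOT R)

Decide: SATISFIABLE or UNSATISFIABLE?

SATISFIABLE

Try P = True.
Try Q = False.
  then R is forced to True.
  then T is forced to True.
  then U is forced to True.
  then S is forced to False.
Every clause has at least one true literal under this assignment.
So P=T, Q=F, R=T, S=F, T=T, U=T is a satisfying assignment.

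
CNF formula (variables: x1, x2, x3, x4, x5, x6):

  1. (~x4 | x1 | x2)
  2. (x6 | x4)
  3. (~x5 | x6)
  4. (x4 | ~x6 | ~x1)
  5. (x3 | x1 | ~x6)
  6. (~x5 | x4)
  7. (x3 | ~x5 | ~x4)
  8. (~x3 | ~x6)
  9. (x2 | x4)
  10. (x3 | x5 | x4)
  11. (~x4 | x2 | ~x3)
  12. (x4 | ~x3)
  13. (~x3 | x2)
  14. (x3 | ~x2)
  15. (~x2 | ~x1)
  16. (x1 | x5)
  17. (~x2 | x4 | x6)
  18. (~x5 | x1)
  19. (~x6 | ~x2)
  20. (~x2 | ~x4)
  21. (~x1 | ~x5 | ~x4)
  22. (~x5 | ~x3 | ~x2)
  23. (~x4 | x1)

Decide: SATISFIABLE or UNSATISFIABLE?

SATISFIABLE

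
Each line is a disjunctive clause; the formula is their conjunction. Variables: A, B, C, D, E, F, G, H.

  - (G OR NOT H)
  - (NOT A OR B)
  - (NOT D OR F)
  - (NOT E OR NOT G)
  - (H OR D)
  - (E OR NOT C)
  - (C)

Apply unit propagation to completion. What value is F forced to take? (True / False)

(C) stands alone — C = True.
From (E OR NOT C) and C = True: E = True.
(NOT G OR NOT E) with E = True leaves only NOT G, so G = False.
From (NOT H OR G) and G = False: H = False.
(D OR H): since H = False, the clause reduces to (D). D = True.
In (NOT D OR F), NOT D is now false; F must hold, so F = True.

True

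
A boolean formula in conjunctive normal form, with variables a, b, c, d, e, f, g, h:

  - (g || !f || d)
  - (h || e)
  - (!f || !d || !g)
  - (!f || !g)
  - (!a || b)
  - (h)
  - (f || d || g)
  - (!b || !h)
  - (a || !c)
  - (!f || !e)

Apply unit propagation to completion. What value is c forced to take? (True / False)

(h) stands alone — h = True.
In (!h || !b), !h is now false; !b must hold, so b = False.
From (b || !a) and b = False: a = False.
(a || !c): since a = False, the clause reduces to (!c). c = False.

False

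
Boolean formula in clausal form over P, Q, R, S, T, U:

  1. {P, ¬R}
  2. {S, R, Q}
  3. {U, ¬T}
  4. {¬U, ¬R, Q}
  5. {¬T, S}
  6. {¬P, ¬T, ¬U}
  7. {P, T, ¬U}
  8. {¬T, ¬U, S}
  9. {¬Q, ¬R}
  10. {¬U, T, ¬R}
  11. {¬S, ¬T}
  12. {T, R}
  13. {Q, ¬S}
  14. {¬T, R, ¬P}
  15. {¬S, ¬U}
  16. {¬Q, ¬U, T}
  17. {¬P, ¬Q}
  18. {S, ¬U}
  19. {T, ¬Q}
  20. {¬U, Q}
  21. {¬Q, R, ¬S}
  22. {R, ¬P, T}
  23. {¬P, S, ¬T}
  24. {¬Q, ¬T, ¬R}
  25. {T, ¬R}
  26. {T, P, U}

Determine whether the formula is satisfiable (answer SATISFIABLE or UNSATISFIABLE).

T = True:
  propagation gives U=True, S=True; an empty clause results — contradiction.
T = False:
  propagation gives R=True; an empty clause results — contradiction.
Every branch closes, so no satisfying assignment exists.

UNSATISFIABLE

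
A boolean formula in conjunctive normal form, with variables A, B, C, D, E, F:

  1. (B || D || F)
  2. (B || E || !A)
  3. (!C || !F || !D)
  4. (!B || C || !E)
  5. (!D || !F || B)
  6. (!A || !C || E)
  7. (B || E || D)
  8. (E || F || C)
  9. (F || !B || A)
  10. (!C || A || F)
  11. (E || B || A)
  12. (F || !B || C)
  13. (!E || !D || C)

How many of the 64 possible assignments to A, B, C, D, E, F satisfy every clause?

14

Case analysis on B and C:
  B=T, C=T: 5 of the 16 assignments to (A,D,E,F) work.
  B=T, C=F: remaining (A,D,E,F) ∈ {(F,F,F,T); (F,T,F,T); (T,F,F,T); (T,T,F,T)} — 4.
  B=F, C=T: remaining (A,D,E,F) ∈ {(F,F,T,T); (T,F,T,T); (T,T,T,F)} — 3.
  B=F, C=F: remaining (A,D,E,F) ∈ {(F,F,T,T); (T,F,T,T)} — 2.
Total: 5 + 4 + 3 + 2 = 14.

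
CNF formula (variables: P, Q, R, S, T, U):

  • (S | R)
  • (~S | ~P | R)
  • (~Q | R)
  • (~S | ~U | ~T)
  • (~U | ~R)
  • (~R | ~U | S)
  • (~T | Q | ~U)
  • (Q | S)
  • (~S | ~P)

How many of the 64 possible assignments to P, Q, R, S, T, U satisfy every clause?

Case analysis on S and R:
  S=T, R=T: remaining (P,Q,T,U) ∈ {(F,F,F,F); (F,F,T,F); (F,T,F,F); (F,T,T,F)} — 4.
  S=T, R=F: remaining (P,Q,T,U) ∈ {(F,F,F,F); (F,F,F,T); (F,F,T,F)} — 3.
  S=F, R=T: remaining (P,Q,T,U) ∈ {(F,T,F,F); (F,T,T,F); (T,T,F,F); (T,T,T,F)} — 4.
  S=F, R=F: a clause becomes empty — 0.
Total: 4 + 3 + 4 + 0 = 11.

11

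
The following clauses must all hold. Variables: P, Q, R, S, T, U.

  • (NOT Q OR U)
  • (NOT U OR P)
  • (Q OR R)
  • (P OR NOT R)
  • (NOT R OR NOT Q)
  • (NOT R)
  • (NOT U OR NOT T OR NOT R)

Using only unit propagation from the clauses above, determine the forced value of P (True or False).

True

Unit clause (NOT R) sets R = False.
From (Q OR R) and R = False: Q = True.
(U OR NOT Q): since Q = True, the clause reduces to (U). U = True.
In (P OR NOT U), NOT U is now false; P must hold, so P = True.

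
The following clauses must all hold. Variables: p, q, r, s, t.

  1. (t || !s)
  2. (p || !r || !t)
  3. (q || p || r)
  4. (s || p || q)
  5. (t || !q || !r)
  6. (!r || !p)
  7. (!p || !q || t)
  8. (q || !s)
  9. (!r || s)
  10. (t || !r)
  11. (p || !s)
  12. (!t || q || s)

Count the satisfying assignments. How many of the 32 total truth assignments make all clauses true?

The models are:
  p=F q=T r=F s=F t=F
  p=F q=T r=F s=F t=T
  p=T q=F r=F s=F t=F
  p=T q=T r=F s=F t=T
  p=T q=T r=F s=T t=T
That's 5 in total.

5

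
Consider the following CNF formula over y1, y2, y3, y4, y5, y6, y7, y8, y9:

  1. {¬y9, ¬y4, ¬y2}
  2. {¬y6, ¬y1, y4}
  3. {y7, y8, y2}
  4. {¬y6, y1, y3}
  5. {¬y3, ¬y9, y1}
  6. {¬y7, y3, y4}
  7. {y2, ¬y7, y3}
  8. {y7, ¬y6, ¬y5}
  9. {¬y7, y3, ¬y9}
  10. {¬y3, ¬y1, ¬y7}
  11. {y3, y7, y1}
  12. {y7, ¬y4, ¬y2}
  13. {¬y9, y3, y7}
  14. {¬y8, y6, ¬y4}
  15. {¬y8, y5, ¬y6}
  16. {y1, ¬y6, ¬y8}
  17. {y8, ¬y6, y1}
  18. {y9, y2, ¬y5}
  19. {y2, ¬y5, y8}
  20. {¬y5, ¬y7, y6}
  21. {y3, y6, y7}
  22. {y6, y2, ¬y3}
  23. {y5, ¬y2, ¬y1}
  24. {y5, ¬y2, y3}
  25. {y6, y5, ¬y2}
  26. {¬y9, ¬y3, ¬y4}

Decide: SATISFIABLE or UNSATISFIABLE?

SATISFIABLE

Branch on y1: take y1 = True.
Try y2 = True.
  then y5 is forced to True.
Set y3 = True and propagate.
  then y7 is forced to False.
  then y6 is forced to False.
  then y4 is forced to False.
y8, y9 are now unconstrained; take y8 = True, y9 = False.
So y1=T, y2=T, y3=T, y4=F, y5=T, y6=F, y7=F, y8=T, y9=F is a satisfying assignment.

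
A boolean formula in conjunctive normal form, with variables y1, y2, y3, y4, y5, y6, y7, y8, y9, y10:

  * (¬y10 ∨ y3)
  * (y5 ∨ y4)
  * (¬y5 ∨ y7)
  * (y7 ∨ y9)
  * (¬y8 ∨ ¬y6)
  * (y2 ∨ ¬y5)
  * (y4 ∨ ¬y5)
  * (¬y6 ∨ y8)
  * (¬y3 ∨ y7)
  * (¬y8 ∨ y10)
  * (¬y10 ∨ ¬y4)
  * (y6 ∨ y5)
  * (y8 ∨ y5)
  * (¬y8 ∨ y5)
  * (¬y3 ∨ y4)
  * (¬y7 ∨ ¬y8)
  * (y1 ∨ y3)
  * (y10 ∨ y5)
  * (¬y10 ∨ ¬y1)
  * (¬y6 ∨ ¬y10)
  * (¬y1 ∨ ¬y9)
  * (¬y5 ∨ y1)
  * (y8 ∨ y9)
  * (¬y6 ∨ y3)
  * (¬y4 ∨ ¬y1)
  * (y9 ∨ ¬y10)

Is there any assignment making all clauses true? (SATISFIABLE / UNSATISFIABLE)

y5 = True:
  propagation gives y7=True, y2=True, y4=True, y10=False; an empty clause results — contradiction.
y5 = False:
  propagation gives y4=True, y10=False; an empty clause results — contradiction.
Every branch closes, so no satisfying assignment exists.

UNSATISFIABLE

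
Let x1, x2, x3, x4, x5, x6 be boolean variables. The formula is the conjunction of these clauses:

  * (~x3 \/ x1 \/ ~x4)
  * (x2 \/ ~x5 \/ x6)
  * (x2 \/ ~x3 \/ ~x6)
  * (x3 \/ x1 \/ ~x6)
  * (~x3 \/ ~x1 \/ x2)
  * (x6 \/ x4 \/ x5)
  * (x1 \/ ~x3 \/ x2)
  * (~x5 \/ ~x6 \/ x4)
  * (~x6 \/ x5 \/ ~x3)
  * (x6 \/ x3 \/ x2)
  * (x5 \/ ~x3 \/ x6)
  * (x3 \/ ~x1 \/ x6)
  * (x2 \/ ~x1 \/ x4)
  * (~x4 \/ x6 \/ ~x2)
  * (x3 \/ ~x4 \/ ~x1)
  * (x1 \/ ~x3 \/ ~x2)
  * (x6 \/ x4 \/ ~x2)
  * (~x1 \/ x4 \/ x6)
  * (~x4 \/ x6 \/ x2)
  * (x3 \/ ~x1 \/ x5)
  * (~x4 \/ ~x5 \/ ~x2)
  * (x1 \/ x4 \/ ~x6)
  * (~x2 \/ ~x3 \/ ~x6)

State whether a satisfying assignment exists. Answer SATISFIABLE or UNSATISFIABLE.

UNSATISFIABLE

x6 = True:
  x3 = True:
    propagation gives x2=True; an empty clause results — contradiction.
  x3 = False:
    propagation gives x1=True, x4=False, x5=False; an empty clause results — contradiction.
x6 = False:
  x2 = True:
    propagation gives x4=False; an empty clause results — contradiction.
  x2 = False:
    propagation gives x5=False, x4=True; an empty clause results — contradiction.
Every branch closes, so no satisfying assignment exists.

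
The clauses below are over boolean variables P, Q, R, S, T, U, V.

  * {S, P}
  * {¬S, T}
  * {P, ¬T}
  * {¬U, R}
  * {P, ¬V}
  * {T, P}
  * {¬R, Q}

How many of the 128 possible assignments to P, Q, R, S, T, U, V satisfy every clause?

Split on P, then T.
  P=T, T=T: S, V free; 4 ways for (Q,R,U) × 2^2 = 16.
  P=T, T=F: V free; 4 ways for (Q,R,S,U) × 2^1 = 8.
  P=F, T=T: a clause becomes empty — 0.
  P=F, T=F: a clause becomes empty — 0.
Total: 16 + 8 + 0 + 0 = 24.

24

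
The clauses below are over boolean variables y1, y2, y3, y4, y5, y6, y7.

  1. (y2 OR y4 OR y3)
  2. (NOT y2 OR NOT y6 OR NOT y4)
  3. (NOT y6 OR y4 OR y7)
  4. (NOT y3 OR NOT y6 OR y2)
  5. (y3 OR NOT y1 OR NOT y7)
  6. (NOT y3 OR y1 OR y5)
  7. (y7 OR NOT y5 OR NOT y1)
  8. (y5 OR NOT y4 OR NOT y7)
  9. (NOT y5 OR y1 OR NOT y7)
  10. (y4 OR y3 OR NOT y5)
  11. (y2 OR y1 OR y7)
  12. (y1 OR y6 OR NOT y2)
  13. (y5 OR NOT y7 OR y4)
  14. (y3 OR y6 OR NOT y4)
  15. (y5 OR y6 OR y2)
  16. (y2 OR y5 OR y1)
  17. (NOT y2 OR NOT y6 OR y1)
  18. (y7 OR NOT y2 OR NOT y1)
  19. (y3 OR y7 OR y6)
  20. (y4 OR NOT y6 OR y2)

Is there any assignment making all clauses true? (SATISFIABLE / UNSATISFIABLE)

Set y1 = True and propagate.
Try y2 = False.
Try y3 = False.
  then y4 is forced to True.
  then y7 is forced to False.
  then y5 is forced to False.
  then y6 is forced to True.
Every clause has at least one true literal under this assignment.
So y1=T  y2=F  y3=F  y4=T  y5=F  y6=T  y7=F is a satisfying assignment.

SATISFIABLE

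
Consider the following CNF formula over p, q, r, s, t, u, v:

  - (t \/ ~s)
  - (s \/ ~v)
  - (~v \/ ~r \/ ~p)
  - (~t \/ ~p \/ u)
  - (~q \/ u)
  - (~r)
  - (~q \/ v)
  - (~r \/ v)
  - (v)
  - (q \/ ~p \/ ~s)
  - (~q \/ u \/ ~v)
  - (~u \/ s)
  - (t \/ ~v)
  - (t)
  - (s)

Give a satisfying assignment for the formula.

The clause (~r) is unit: r must be False.
(v) is a unit clause, so v = True.
(s) is a unit clause, so s = True.
The clause (t) is unit: t must be True.
Pure literal: p appears only negated; assign p = False.
u occurs only positively in the remaining clauses — set u = True.
q is now unconstrained; take q = False.
Every clause has at least one true literal under this assignment.

p=False, q=False, r=False, s=True, t=True, u=True, v=True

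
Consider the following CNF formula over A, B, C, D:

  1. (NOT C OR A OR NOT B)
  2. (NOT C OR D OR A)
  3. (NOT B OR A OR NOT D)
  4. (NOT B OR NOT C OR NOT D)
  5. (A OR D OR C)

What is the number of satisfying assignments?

Split on A, then C.
  A=T, C=T: remaining (B,D) ∈ {(F,F); (F,T); (T,F)} — 3.
  A=T, C=F: remaining (B,D) ∈ {(F,F); (F,T); (T,F); (T,T)} — 4.
  A=F, C=T: remaining (B,D) ∈ {(F,T)} — 1.
  A=F, C=F: remaining (B,D) ∈ {(F,T)} — 1.
Total: 3 + 4 + 1 + 1 = 9.

9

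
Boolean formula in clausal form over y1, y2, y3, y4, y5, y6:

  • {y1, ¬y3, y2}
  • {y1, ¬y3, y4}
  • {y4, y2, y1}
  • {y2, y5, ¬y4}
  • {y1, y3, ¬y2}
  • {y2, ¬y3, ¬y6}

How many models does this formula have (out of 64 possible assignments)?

31

Split on y2, then y1.
  y2=1, y1=1: y3, y4, y5, y6 free → 2^4 = 16.
  y2=1, y1=0: remaining (y3,y4,y5,y6) ∈ {(1,1,0,0); (1,1,0,1); (1,1,1,0); (1,1,1,1)} — 4.
  y2=0, y1=1: 9 of the 16 assignments to (y3,y4,y5,y6) work.
  y2=0, y1=0: remaining (y3,y4,y5,y6) ∈ {(0,1,1,0); (0,1,1,1)} — 2.
Total: 16 + 4 + 9 + 2 = 31.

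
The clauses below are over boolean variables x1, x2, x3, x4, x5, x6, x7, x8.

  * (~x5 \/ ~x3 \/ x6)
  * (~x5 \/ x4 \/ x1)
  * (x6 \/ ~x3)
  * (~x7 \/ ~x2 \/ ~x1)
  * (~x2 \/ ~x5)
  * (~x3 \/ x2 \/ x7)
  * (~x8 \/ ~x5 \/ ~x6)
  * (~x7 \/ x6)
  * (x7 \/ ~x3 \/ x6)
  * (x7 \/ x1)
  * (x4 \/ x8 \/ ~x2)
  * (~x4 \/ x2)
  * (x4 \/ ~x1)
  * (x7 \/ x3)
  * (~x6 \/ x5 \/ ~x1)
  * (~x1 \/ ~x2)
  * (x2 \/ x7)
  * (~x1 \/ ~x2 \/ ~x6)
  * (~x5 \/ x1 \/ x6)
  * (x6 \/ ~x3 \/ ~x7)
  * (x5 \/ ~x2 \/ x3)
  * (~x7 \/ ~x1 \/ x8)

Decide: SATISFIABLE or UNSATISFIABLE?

SATISFIABLE

Set x1 = False and propagate.
  then x7 is forced to True.
  then x6 is forced to True.
For the remaining variables, x2 = False, x3 = True, x4 = False, x5 = False, x8 = False works.
So x1=F, x2=F, x3=T, x4=F, x5=F, x6=T, x7=T, x8=F is a satisfying assignment.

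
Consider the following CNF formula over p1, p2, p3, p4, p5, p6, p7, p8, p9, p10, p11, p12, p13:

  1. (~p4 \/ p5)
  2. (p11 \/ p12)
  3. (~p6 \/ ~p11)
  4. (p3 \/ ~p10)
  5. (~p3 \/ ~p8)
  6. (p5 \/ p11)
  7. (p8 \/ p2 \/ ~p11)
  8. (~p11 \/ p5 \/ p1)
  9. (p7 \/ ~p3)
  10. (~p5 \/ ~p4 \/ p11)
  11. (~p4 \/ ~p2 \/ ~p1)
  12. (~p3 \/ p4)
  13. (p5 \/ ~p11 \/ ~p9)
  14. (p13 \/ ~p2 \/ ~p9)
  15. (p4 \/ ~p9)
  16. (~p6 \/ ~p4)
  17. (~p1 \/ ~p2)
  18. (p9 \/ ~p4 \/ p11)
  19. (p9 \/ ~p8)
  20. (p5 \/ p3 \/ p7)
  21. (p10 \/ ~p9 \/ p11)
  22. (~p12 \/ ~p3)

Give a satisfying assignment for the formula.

p1=False, p2=True, p3=False, p4=True, p5=True, p6=False, p7=True, p8=False, p9=False, p10=False, p11=True, p12=True, p13=True

Check each clause:
  1. (~p4 \/ p5) — p5 is true.
  2. (p12 \/ p11) — p11 is true.
  3. (~p11 \/ ~p6) — ~p6 is true.
  4. (p3 \/ ~p10) — ~p10 is true.
  5. (~p8 \/ ~p3) — ~p8 is true.
  6. (p5 \/ p11) — p11 is true.
  7. (~p11 \/ p8 \/ p2) — p2 is true.
  8. (p1 \/ ~p11 \/ p5) — p5 is true.
  9. (p7 \/ ~p3) — ~p3 is true.
  10. (~p5 \/ p11 \/ ~p4) — p11 is true.
  11. (~p4 \/ ~p2 \/ ~p1) — ~p1 is true.
  12. (p4 \/ ~p3) — p4 is true.
  13. (p5 \/ ~p9 \/ ~p11) — p5 is true.
  14. (~p2 \/ ~p9 \/ p13) — p13 is true.
  15. (p4 \/ ~p9) — p4 is true.
  16. (~p6 \/ ~p4) — ~p6 is true.
  17. (~p2 \/ ~p1) — ~p1 is true.
  18. (p9 \/ ~p4 \/ p11) — p11 is true.
  19. (~p8 \/ p9) — ~p8 is true.
  20. (p7 \/ p5 \/ p3) — p5 is true.
  21. (~p9 \/ p11 \/ p10) — p11 is true.
  22. (~p3 \/ ~p12) — ~p3 is true.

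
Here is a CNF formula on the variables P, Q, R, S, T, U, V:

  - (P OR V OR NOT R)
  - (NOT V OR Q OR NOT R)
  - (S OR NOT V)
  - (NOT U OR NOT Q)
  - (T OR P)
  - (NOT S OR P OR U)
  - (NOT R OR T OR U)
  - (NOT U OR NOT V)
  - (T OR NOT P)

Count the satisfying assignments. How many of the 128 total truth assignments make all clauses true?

19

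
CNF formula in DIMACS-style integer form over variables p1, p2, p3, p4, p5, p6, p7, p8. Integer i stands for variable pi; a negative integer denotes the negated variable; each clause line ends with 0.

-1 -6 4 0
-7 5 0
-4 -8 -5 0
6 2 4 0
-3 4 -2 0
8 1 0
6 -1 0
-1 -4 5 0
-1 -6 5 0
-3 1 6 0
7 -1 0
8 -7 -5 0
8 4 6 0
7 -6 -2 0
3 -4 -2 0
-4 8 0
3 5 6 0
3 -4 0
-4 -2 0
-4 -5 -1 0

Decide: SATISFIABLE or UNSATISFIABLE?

SATISFIABLE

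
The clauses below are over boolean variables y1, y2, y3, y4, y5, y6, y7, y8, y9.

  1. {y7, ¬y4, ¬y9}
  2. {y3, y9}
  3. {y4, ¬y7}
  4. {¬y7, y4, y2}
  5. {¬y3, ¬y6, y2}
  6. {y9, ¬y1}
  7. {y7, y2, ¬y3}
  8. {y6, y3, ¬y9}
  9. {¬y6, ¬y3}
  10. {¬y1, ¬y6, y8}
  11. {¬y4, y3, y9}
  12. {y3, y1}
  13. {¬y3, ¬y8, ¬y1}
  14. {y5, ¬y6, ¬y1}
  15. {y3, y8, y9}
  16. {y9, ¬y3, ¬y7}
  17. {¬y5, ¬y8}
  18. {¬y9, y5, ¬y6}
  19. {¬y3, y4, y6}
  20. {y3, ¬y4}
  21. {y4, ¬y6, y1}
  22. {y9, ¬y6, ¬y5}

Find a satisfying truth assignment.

y1 = False, y2 = True, y3 = True, y4 = True, y5 = True, y6 = False, y7 = False, y8 = False, y9 = False

Check each clause:
  1. {¬y4, ¬y9, y7} — ¬y9 is true.
  2. {y9, y3} — y3 is true.
  3. {y4, ¬y7} — ¬y7 is true.
  4. {y4, y2, ¬y7} — ¬y7 is true.
  5. {¬y3, y2, ¬y6} — y2 is true.
  6. {¬y1, y9} — ¬y1 is true.
  7. {y7, y2, ¬y3} — y2 is true.
  8. {¬y9, y3, y6} — y3 is true.
  9. {¬y3, ¬y6} — ¬y6 is true.
  10. {¬y1, ¬y6, y8} — ¬y6 is true.
  11. {y9, y3, ¬y4} — y3 is true.
  12. {y3, y1} — y3 is true.
  13. {¬y8, ¬y1, ¬y3} — ¬y8 is true.
  14. {¬y1, ¬y6, y5} — ¬y6 is true.
  15. {y3, y8, y9} — y3 is true.
  16. {y9, ¬y3, ¬y7} — ¬y7 is true.
  17. {¬y8, ¬y5} — ¬y8 is true.
  18. {y5, ¬y9, ¬y6} — ¬y6 is true.
  19. {¬y3, y4, y6} — y4 is true.
  20. {¬y4, y3} — y3 is true.
  21. {y1, ¬y6, y4} — ¬y6 is true.
  22. {¬y5, ¬y6, y9} — ¬y6 is true.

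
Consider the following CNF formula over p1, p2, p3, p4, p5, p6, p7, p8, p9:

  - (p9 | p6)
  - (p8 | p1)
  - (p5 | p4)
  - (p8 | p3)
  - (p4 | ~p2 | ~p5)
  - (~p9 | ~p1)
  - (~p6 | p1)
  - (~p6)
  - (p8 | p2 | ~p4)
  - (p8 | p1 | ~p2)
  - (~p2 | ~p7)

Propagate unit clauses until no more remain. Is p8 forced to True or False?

Unit clause (~p6) sets p6 = False.
In (p6 | p9), p6 is now false; p9 must hold, so p9 = True.
In (~p1 | ~p9), ~p9 is now false; ~p1 must hold, so p1 = False.
(p8 | p1): since p1 = False, the clause reduces to (p8). p8 = True.

True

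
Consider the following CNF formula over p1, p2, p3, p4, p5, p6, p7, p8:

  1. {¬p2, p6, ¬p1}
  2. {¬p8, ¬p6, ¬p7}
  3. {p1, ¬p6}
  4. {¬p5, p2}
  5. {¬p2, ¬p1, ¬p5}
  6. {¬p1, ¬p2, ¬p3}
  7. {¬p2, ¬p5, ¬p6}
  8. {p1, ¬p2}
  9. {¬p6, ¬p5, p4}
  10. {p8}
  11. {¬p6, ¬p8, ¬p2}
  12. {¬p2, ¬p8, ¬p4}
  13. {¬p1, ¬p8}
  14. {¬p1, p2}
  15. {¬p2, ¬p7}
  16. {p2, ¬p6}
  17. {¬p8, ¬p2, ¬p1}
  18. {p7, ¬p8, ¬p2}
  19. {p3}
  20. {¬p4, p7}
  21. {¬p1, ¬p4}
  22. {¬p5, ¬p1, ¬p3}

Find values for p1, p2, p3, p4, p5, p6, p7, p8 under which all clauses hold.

p1=F, p2=F, p3=T, p4=F, p5=F, p6=F, p7=F, p8=T

The clause (p8) is unit: p8 must be True.
The clause (¬p1) is unit: p1 must be False.
Unit propagation: (¬p6) forces p6 = False.
The clause (¬p2) is unit: p2 must be False.
(¬p5) is a unit clause, so p5 = False.
(p3) is a unit clause, so p3 = True.
p4 occurs only negated in the remaining clauses — set p4 = False.
p7 is now unconstrained; take p7 = False.
Every clause has at least one true literal under this assignment.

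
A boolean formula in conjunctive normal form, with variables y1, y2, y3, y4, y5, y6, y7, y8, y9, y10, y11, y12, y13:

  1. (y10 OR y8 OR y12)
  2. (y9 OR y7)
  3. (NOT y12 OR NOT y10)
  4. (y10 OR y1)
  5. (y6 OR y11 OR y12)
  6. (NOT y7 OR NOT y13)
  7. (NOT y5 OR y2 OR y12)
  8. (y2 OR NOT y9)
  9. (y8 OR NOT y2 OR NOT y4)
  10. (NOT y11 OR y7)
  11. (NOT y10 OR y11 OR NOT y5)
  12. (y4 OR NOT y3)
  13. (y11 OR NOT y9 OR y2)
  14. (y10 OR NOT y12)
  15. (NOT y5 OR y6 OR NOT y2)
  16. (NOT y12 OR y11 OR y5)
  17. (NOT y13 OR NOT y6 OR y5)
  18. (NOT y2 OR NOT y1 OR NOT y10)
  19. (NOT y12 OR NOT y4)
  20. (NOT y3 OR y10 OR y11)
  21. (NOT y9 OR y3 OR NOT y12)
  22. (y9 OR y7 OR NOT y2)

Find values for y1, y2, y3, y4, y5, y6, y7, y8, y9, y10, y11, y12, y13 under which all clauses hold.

y1=T  y2=T  y3=F  y4=T  y5=F  y6=T  y7=T  y8=T  y9=T  y10=F  y11=F  y12=F  y13=F

Check each clause:
  1. (y12 OR y10 OR y8) — y8 is true.
  2. (y7 OR y9) — y9 is true.
  3. (NOT y12 OR NOT y10) — NOT y12 is true.
  4. (y10 OR y1) — y1 is true.
  5. (y11 OR y6 OR y12) — y6 is true.
  6. (NOT y7 OR NOT y13) — NOT y13 is true.
  7. (y12 OR y2 OR NOT y5) — y2 is true.
  8. (y2 OR NOT y9) — y2 is true.
  9. (y8 OR NOT y2 OR NOT y4) — y8 is true.
  10. (y7 OR NOT y11) — NOT y11 is true.
  11. (NOT y10 OR y11 OR NOT y5) — NOT y10 is true.
  12. (NOT y3 OR y4) — y4 is true.
  13. (y11 OR y2 OR NOT y9) — y2 is true.
  14. (y10 OR NOT y12) — NOT y12 is true.
  15. (NOT y5 OR y6 OR NOT y2) — NOT y5 is true.
  16. (NOT y12 OR y11 OR y5) — NOT y12 is true.
  17. (NOT y13 OR NOT y6 OR y5) — NOT y13 is true.
  18. (NOT y1 OR NOT y10 OR NOT y2) — NOT y10 is true.
  19. (NOT y12 OR NOT y4) — NOT y12 is true.
  20. (y11 OR y10 OR NOT y3) — NOT y3 is true.
  21. (NOT y12 OR NOT y9 OR y3) — NOT y12 is true.
  22. (y7 OR y9 OR NOT y2) — y9 is true.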